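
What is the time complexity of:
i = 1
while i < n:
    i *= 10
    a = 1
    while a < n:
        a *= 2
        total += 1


Per nesting level: O(log n) * O(log n) = O((log n)^2)
Complexity: O((log n)^2)


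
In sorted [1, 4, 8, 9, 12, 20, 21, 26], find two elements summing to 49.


Two pointers: lo=0, hi=7
No pair sums to 49


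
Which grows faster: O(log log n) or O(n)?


double-logarithmic grows slower than linear
O(log log n) is asymptotically smaller; O(n) grows faster


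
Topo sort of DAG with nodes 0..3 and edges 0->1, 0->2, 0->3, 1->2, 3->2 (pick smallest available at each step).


Kahn's algorithm, process smallest node first
Order: [0, 1, 3, 2]


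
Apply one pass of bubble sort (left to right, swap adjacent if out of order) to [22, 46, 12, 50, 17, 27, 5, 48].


After one pass: [22, 12, 46, 17, 27, 5, 48, 50]


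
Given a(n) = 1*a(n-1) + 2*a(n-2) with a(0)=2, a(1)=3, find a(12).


Build bottom-up:
...a(10)=1707, a(11)=3413, a(12)=1*3413+2*1707=6827


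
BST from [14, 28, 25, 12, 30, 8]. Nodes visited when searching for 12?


BST root = 14
Search for 12: compare at each node
Path: [14, 12]


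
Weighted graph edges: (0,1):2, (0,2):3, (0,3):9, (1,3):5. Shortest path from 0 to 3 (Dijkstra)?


Dijkstra from 0:
Distances: {0: 0, 1: 2, 2: 3, 3: 7}
Shortest distance to 3 = 7, path = [0, 1, 3]


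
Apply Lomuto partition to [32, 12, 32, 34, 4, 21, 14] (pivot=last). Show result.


Elements <= 14 go left of pivot.
Result: [12, 4, 14, 34, 32, 21, 32], pivot at index 2


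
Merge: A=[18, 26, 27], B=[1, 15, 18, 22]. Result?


Compare heads, take smaller each step.
Merged: [1, 15, 18, 18, 22, 26, 27]


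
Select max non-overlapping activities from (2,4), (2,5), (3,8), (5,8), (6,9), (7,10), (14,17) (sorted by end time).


Greedy: pick earliest-ending, then skip overlaps.
Selected (3 activities): [(2, 4), (5, 8), (14, 17)]


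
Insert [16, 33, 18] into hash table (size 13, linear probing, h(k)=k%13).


Insertions: 16->slot 3; 33->slot 7; 18->slot 5
Table: [None, None, None, 16, None, 18, None, 33, None, None, None, None, None]


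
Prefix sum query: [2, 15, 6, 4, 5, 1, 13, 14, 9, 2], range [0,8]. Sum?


Prefix sums: [0, 2, 17, 23, 27, 32, 33, 46, 60, 69, 71]
Sum[0..8] = prefix[9] - prefix[0] = 69 - 0 = 69


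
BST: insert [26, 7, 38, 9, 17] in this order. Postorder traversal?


Root = 26; build tree by BST insertion.
Postorder traversal: [17, 9, 7, 38, 26]


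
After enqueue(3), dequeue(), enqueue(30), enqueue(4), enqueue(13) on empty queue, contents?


enqueue(3) -> [3]
dequeue() returns 3 -> []
enqueue(30) -> [30]
enqueue(4) -> [30, 4]
enqueue(13) -> [30, 4, 13]
Final queue (front to back): [30, 4, 13]


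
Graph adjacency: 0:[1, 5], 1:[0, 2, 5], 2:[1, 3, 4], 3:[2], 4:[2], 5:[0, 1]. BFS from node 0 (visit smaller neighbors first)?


BFS queue: start with [0]
Visit order: [0, 1, 5, 2, 3, 4]


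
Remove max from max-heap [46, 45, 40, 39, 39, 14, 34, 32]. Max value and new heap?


Max = 46
Replace root with last, heapify down
Resulting heap: [45, 39, 40, 32, 39, 14, 34]


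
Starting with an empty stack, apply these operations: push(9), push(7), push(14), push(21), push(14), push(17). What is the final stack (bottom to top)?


push(9) -> [9]
push(7) -> [9, 7]
push(14) -> [9, 7, 14]
push(21) -> [9, 7, 14, 21]
push(14) -> [9, 7, 14, 21, 14]
push(17) -> [9, 7, 14, 21, 14, 17]
Final stack (bottom to top): [9, 7, 14, 21, 14, 17]


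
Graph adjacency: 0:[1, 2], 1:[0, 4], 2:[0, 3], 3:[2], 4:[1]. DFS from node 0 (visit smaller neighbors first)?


DFS stack-based: start with [0]
Visit order: [0, 1, 4, 2, 3]


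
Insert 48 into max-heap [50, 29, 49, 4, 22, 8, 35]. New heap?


Append 48: [50, 29, 49, 4, 22, 8, 35, 48]
Bubble up: swap idx 7(48) with idx 3(4); swap idx 3(48) with idx 1(29)
Result: [50, 48, 49, 29, 22, 8, 35, 4]


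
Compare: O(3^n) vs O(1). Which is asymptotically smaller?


constant grows slower than exponential (base 3)
O(1) is asymptotically smaller; O(3^n) grows faster


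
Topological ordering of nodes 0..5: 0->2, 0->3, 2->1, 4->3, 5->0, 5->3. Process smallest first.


Kahn's algorithm, process smallest node first
Order: [4, 5, 0, 2, 1, 3]


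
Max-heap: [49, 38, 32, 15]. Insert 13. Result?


Append 13: [49, 38, 32, 15, 13]
Bubble up: no swaps needed
Result: [49, 38, 32, 15, 13]


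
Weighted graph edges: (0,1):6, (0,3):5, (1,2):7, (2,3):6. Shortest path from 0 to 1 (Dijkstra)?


Dijkstra from 0:
Distances: {0: 0, 1: 6, 2: 11, 3: 5}
Shortest distance to 1 = 6, path = [0, 1]


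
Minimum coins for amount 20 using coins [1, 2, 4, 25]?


dp[0]=0; dp[i]=1+min(dp[i-c] for c in coins)
...dp[15]=5, dp[16]=4, dp[17]=5, dp[18]=5, dp[19]=6, dp[20]=5
Minimum coins for 20 = 5


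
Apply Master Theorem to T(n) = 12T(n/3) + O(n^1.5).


a=12, b=3, c=1.5. log_3(12)=2.262 > c=1.5. Case 1: O(n^log_b(a)) = O(n^2.262)
Complexity: O(n^2.262)


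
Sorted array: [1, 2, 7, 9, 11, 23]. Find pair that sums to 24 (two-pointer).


Two pointers: lo=0, hi=5
Found pair: (1, 23) summing to 24


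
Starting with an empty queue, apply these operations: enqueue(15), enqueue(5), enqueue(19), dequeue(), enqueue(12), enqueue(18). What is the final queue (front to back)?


enqueue(15) -> [15]
enqueue(5) -> [15, 5]
enqueue(19) -> [15, 5, 19]
dequeue() returns 15 -> [5, 19]
enqueue(12) -> [5, 19, 12]
enqueue(18) -> [5, 19, 12, 18]
Final queue (front to back): [5, 19, 12, 18]


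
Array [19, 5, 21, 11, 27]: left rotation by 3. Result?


Left rotate by 3: [11, 27, 19, 5, 21]


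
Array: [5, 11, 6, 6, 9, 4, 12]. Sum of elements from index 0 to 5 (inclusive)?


Prefix sums: [0, 5, 16, 22, 28, 37, 41, 53]
Sum[0..5] = prefix[6] - prefix[0] = 41 - 0 = 41


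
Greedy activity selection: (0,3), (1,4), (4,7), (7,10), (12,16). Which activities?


Greedy: pick earliest-ending, then skip overlaps.
Selected (4 activities): [(0, 3), (4, 7), (7, 10), (12, 16)]


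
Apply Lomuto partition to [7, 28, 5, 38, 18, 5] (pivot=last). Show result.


Elements <= 5 go left of pivot.
Result: [5, 5, 7, 38, 18, 28], pivot at index 1


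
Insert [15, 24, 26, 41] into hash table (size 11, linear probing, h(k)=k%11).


Insertions: 15->slot 4; 24->slot 2; 26->slot 5; 41->slot 8
Table: [None, None, 24, None, 15, 26, None, None, 41, None, None]


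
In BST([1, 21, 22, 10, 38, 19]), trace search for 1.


BST root = 1
Search for 1: compare at each node
Path: [1]


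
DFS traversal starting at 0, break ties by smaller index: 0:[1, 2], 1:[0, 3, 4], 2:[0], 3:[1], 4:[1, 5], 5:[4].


DFS stack-based: start with [0]
Visit order: [0, 1, 3, 4, 5, 2]


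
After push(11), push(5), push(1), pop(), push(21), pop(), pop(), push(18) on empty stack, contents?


push(11) -> [11]
push(5) -> [11, 5]
push(1) -> [11, 5, 1]
pop() returns 1 -> [11, 5]
push(21) -> [11, 5, 21]
pop() returns 21 -> [11, 5]
pop() returns 5 -> [11]
push(18) -> [11, 18]
Final stack (bottom to top): [11, 18]


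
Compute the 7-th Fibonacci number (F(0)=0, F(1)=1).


F(n)=F(n-1)+F(n-2)
...F(5)=5, F(6)=8, F(7)=13


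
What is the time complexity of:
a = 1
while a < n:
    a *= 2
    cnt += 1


Per nesting level: O(log n) = O(log n)
Complexity: O(log n)


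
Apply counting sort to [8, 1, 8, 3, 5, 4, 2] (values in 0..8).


Count array: [0, 1, 1, 1, 1, 1, 0, 0, 2]
Reconstruct: [1, 2, 3, 4, 5, 8, 8]


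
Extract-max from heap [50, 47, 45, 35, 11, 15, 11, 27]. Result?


Max = 50
Replace root with last, heapify down
Resulting heap: [47, 35, 45, 27, 11, 15, 11]


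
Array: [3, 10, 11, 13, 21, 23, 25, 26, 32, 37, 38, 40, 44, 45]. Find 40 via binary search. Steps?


Search for 40:
[0,13] mid=6 arr[6]=25
[7,13] mid=10 arr[10]=38
[11,13] mid=12 arr[12]=44
[11,11] mid=11 arr[11]=40
Total: 4 comparisons


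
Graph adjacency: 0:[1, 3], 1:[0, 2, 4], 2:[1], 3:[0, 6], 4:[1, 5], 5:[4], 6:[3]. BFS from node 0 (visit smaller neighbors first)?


BFS queue: start with [0]
Visit order: [0, 1, 3, 2, 4, 6, 5]


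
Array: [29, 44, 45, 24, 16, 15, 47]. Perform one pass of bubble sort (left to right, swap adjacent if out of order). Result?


After one pass: [29, 44, 24, 16, 15, 45, 47]


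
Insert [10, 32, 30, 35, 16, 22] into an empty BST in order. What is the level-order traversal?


Root = 10; build tree by BST insertion.
Level-Order traversal: [10, 32, 30, 35, 16, 22]


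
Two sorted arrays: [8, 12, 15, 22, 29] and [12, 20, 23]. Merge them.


Compare heads, take smaller each step.
Merged: [8, 12, 12, 15, 20, 22, 23, 29]


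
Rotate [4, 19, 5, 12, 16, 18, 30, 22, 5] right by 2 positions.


Right rotate by 2: [22, 5, 4, 19, 5, 12, 16, 18, 30]


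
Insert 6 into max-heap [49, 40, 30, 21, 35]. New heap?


Append 6: [49, 40, 30, 21, 35, 6]
Bubble up: no swaps needed
Result: [49, 40, 30, 21, 35, 6]


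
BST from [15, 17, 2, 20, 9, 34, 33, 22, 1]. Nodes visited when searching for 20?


BST root = 15
Search for 20: compare at each node
Path: [15, 17, 20]


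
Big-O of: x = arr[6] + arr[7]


Analysis: constant-time operation, no loop
Complexity: O(1)


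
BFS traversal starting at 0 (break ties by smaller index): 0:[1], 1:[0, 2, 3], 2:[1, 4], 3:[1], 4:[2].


BFS queue: start with [0]
Visit order: [0, 1, 2, 3, 4]


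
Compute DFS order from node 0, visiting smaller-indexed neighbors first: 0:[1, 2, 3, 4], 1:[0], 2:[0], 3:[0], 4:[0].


DFS stack-based: start with [0]
Visit order: [0, 1, 2, 3, 4]


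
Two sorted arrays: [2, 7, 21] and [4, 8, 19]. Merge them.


Compare heads, take smaller each step.
Merged: [2, 4, 7, 8, 19, 21]


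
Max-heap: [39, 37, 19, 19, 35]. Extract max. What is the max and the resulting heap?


Max = 39
Replace root with last, heapify down
Resulting heap: [37, 35, 19, 19]


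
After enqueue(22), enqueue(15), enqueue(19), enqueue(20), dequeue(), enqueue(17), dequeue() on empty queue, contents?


enqueue(22) -> [22]
enqueue(15) -> [22, 15]
enqueue(19) -> [22, 15, 19]
enqueue(20) -> [22, 15, 19, 20]
dequeue() returns 22 -> [15, 19, 20]
enqueue(17) -> [15, 19, 20, 17]
dequeue() returns 15 -> [19, 20, 17]
Final queue (front to back): [19, 20, 17]


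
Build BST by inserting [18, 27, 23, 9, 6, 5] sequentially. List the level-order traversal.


Root = 18; build tree by BST insertion.
Level-Order traversal: [18, 9, 27, 6, 23, 5]


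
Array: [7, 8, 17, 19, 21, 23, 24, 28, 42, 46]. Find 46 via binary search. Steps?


Search for 46:
[0,9] mid=4 arr[4]=21
[5,9] mid=7 arr[7]=28
[8,9] mid=8 arr[8]=42
[9,9] mid=9 arr[9]=46
Total: 4 comparisons


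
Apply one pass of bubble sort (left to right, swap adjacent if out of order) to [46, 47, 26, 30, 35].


After one pass: [46, 26, 30, 35, 47]


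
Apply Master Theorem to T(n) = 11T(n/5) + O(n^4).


a=11, b=5, c=4. log_5(11)=1.490 < c=4. Case 3: O(n^c) = O(n^4)
Complexity: O(n^4)


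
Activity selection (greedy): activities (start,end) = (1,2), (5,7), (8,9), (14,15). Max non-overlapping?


Greedy: pick earliest-ending, then skip overlaps.
Selected (4 activities): [(1, 2), (5, 7), (8, 9), (14, 15)]


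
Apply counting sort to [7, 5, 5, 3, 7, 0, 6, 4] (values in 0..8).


Count array: [1, 0, 0, 1, 1, 2, 1, 2, 0]
Reconstruct: [0, 3, 4, 5, 5, 6, 7, 7]


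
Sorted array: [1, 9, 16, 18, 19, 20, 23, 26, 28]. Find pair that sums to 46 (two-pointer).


Two pointers: lo=0, hi=8
Found pair: (18, 28) summing to 46


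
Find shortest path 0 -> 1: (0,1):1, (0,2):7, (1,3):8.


Dijkstra from 0:
Distances: {0: 0, 1: 1, 2: 7, 3: 9}
Shortest distance to 1 = 1, path = [0, 1]


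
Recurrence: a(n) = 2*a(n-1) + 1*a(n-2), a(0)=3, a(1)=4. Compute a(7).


Build bottom-up:
...a(5)=152, a(6)=367, a(7)=2*367+1*152=886


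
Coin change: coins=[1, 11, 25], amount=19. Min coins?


dp[0]=0; dp[i]=1+min(dp[i-c] for c in coins)
...dp[14]=4, dp[15]=5, dp[16]=6, dp[17]=7, dp[18]=8, dp[19]=9
Minimum coins for 19 = 9


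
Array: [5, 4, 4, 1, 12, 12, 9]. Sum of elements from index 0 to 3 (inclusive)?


Prefix sums: [0, 5, 9, 13, 14, 26, 38, 47]
Sum[0..3] = prefix[4] - prefix[0] = 14 - 0 = 14


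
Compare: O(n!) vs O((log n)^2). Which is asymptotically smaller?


polylogarithmic grows slower than factorial
O((log n)^2) is asymptotically smaller; O(n!) grows faster


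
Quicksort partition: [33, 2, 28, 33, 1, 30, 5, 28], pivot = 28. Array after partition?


Elements <= 28 go left of pivot.
Result: [2, 28, 1, 5, 28, 30, 33, 33], pivot at index 4


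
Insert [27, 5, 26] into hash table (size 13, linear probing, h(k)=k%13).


Insertions: 27->slot 1; 5->slot 5; 26->slot 0
Table: [26, 27, None, None, None, 5, None, None, None, None, None, None, None]


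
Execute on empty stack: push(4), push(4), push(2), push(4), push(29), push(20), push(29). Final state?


push(4) -> [4]
push(4) -> [4, 4]
push(2) -> [4, 4, 2]
push(4) -> [4, 4, 2, 4]
push(29) -> [4, 4, 2, 4, 29]
push(20) -> [4, 4, 2, 4, 29, 20]
push(29) -> [4, 4, 2, 4, 29, 20, 29]
Final stack (bottom to top): [4, 4, 2, 4, 29, 20, 29]


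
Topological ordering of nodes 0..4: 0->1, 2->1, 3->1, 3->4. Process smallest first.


Kahn's algorithm, process smallest node first
Order: [0, 2, 3, 1, 4]


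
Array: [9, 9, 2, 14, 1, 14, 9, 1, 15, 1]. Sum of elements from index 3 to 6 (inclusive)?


Prefix sums: [0, 9, 18, 20, 34, 35, 49, 58, 59, 74, 75]
Sum[3..6] = prefix[7] - prefix[3] = 58 - 20 = 38


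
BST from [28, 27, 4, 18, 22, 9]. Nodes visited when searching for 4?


BST root = 28
Search for 4: compare at each node
Path: [28, 27, 4]


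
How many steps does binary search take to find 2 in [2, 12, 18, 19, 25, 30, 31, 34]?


Search for 2:
[0,7] mid=3 arr[3]=19
[0,2] mid=1 arr[1]=12
[0,0] mid=0 arr[0]=2
Total: 3 comparisons


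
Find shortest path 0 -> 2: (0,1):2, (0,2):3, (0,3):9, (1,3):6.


Dijkstra from 0:
Distances: {0: 0, 1: 2, 2: 3, 3: 8}
Shortest distance to 2 = 3, path = [0, 2]


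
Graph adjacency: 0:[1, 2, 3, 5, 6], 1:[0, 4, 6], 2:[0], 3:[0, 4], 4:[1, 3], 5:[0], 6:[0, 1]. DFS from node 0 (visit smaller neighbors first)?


DFS stack-based: start with [0]
Visit order: [0, 1, 4, 3, 6, 2, 5]


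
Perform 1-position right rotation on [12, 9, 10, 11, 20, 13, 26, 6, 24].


Right rotate by 1: [24, 12, 9, 10, 11, 20, 13, 26, 6]


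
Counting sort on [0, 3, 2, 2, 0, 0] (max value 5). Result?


Count array: [3, 0, 2, 1, 0, 0]
Reconstruct: [0, 0, 0, 2, 2, 3]


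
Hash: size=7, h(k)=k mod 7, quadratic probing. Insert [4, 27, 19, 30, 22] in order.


Insertions: 4->slot 4; 27->slot 6; 19->slot 5; 30->slot 2; 22->slot 1
Table: [None, 22, 30, None, 4, 19, 27]


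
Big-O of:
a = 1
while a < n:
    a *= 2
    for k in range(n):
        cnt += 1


Per nesting level: O(log n) * O(n) = O(n log n)
Complexity: O(n log n)


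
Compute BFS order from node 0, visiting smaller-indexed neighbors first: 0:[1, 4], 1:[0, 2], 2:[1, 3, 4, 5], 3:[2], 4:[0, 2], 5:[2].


BFS queue: start with [0]
Visit order: [0, 1, 4, 2, 3, 5]


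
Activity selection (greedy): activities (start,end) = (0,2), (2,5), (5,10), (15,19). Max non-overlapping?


Greedy: pick earliest-ending, then skip overlaps.
Selected (4 activities): [(0, 2), (2, 5), (5, 10), (15, 19)]


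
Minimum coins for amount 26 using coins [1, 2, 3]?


dp[0]=0; dp[i]=1+min(dp[i-c] for c in coins)
...dp[21]=7, dp[22]=8, dp[23]=8, dp[24]=8, dp[25]=9, dp[26]=9
Minimum coins for 26 = 9


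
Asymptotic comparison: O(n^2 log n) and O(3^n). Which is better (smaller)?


n^2 log n grows slower than exponential (base 3)
O(n^2 log n) is asymptotically smaller; O(3^n) grows faster


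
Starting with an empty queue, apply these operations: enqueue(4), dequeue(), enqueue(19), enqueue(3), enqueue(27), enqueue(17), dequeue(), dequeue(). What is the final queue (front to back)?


enqueue(4) -> [4]
dequeue() returns 4 -> []
enqueue(19) -> [19]
enqueue(3) -> [19, 3]
enqueue(27) -> [19, 3, 27]
enqueue(17) -> [19, 3, 27, 17]
dequeue() returns 19 -> [3, 27, 17]
dequeue() returns 3 -> [27, 17]
Final queue (front to back): [27, 17]


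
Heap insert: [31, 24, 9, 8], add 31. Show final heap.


Append 31: [31, 24, 9, 8, 31]
Bubble up: swap idx 4(31) with idx 1(24)
Result: [31, 31, 9, 8, 24]


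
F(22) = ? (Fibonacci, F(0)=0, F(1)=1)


F(n)=F(n-1)+F(n-2)
...F(20)=6765, F(21)=10946, F(22)=17711


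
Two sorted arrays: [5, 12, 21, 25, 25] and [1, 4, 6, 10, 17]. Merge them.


Compare heads, take smaller each step.
Merged: [1, 4, 5, 6, 10, 12, 17, 21, 25, 25]


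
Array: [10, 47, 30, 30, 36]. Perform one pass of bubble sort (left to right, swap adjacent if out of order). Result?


After one pass: [10, 30, 30, 36, 47]


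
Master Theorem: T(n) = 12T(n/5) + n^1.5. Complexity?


a=12, b=5, c=1.5. log_5(12)=1.544 > c=1.5. Case 1: O(n^log_b(a)) = O(n^1.544)
Complexity: O(n^1.544)


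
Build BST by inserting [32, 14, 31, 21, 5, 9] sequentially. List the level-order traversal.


Root = 32; build tree by BST insertion.
Level-Order traversal: [32, 14, 5, 31, 9, 21]


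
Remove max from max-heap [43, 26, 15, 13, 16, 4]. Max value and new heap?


Max = 43
Replace root with last, heapify down
Resulting heap: [26, 16, 15, 13, 4]


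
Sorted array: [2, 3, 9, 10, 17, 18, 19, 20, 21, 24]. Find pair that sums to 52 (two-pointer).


Two pointers: lo=0, hi=9
No pair sums to 52


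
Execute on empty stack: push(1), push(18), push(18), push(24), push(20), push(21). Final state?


push(1) -> [1]
push(18) -> [1, 18]
push(18) -> [1, 18, 18]
push(24) -> [1, 18, 18, 24]
push(20) -> [1, 18, 18, 24, 20]
push(21) -> [1, 18, 18, 24, 20, 21]
Final stack (bottom to top): [1, 18, 18, 24, 20, 21]


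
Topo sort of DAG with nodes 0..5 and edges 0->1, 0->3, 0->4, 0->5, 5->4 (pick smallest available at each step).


Kahn's algorithm, process smallest node first
Order: [0, 1, 2, 3, 5, 4]


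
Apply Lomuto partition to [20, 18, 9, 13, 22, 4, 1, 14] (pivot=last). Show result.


Elements <= 14 go left of pivot.
Result: [9, 13, 4, 1, 14, 20, 18, 22], pivot at index 4


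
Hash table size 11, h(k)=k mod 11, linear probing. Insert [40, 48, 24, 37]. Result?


Insertions: 40->slot 7; 48->slot 4; 24->slot 2; 37->slot 5
Table: [None, None, 24, None, 48, 37, None, 40, None, None, None]


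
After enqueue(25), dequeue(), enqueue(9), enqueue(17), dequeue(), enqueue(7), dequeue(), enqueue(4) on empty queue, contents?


enqueue(25) -> [25]
dequeue() returns 25 -> []
enqueue(9) -> [9]
enqueue(17) -> [9, 17]
dequeue() returns 9 -> [17]
enqueue(7) -> [17, 7]
dequeue() returns 17 -> [7]
enqueue(4) -> [7, 4]
Final queue (front to back): [7, 4]


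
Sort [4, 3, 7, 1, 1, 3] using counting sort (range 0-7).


Count array: [0, 2, 0, 2, 1, 0, 0, 1]
Reconstruct: [1, 1, 3, 3, 4, 7]


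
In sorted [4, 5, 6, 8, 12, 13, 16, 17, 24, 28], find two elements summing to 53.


Two pointers: lo=0, hi=9
No pair sums to 53


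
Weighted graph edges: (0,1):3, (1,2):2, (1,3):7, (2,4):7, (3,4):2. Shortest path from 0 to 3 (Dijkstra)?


Dijkstra from 0:
Distances: {0: 0, 1: 3, 2: 5, 3: 10, 4: 12}
Shortest distance to 3 = 10, path = [0, 1, 3]


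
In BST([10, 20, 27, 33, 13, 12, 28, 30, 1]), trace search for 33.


BST root = 10
Search for 33: compare at each node
Path: [10, 20, 27, 33]


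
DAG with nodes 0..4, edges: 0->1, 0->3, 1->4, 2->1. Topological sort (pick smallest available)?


Kahn's algorithm, process smallest node first
Order: [0, 2, 1, 3, 4]


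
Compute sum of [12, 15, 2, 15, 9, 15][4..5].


Prefix sums: [0, 12, 27, 29, 44, 53, 68]
Sum[4..5] = prefix[6] - prefix[4] = 68 - 44 = 24


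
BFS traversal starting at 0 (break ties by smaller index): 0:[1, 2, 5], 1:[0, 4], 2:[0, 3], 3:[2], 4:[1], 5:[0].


BFS queue: start with [0]
Visit order: [0, 1, 2, 5, 4, 3]


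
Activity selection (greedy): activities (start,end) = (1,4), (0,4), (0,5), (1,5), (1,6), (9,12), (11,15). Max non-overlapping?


Greedy: pick earliest-ending, then skip overlaps.
Selected (2 activities): [(1, 4), (9, 12)]


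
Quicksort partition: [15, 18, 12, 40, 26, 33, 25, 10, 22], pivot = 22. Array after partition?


Elements <= 22 go left of pivot.
Result: [15, 18, 12, 10, 22, 33, 25, 40, 26], pivot at index 4


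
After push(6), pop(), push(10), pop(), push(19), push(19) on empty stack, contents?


push(6) -> [6]
pop() returns 6 -> []
push(10) -> [10]
pop() returns 10 -> []
push(19) -> [19]
push(19) -> [19, 19]
Final stack (bottom to top): [19, 19]


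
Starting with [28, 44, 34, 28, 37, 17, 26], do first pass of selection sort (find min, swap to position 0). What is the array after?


After one pass: [17, 44, 34, 28, 37, 28, 26]


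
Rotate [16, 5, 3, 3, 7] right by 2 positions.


Right rotate by 2: [3, 7, 16, 5, 3]


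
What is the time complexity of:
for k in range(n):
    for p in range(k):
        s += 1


Per nesting level: O(n) * O(n) [triangular over k] = O(n^2)
Complexity: O(n^2)


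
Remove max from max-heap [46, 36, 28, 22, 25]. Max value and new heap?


Max = 46
Replace root with last, heapify down
Resulting heap: [36, 25, 28, 22]


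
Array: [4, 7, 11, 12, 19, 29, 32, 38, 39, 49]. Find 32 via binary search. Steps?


Search for 32:
[0,9] mid=4 arr[4]=19
[5,9] mid=7 arr[7]=38
[5,6] mid=5 arr[5]=29
[6,6] mid=6 arr[6]=32
Total: 4 comparisons


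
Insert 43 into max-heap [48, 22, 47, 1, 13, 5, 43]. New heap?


Append 43: [48, 22, 47, 1, 13, 5, 43, 43]
Bubble up: swap idx 7(43) with idx 3(1); swap idx 3(43) with idx 1(22)
Result: [48, 43, 47, 22, 13, 5, 43, 1]


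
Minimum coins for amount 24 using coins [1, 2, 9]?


dp[0]=0; dp[i]=1+min(dp[i-c] for c in coins)
...dp[19]=3, dp[20]=3, dp[21]=4, dp[22]=4, dp[23]=5, dp[24]=5
Minimum coins for 24 = 5


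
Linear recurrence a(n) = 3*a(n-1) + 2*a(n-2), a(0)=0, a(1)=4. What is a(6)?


Build bottom-up:
...a(4)=156, a(5)=556, a(6)=3*556+2*156=1980


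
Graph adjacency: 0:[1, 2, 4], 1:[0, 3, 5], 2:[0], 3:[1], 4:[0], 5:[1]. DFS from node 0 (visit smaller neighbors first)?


DFS stack-based: start with [0]
Visit order: [0, 1, 3, 5, 2, 4]


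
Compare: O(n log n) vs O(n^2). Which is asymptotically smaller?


linearithmic grows slower than quadratic
O(n log n) is asymptotically smaller; O(n^2) grows faster


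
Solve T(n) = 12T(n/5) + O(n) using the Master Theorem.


a=12, b=5, c=1. log_5(12)=1.544 > c=1. Case 1: O(n^log_b(a)) = O(n^1.544)
Complexity: O(n^1.544)


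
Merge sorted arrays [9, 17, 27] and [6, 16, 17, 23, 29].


Compare heads, take smaller each step.
Merged: [6, 9, 16, 17, 17, 23, 27, 29]


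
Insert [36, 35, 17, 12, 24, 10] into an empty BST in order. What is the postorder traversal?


Root = 36; build tree by BST insertion.
Postorder traversal: [10, 12, 24, 17, 35, 36]


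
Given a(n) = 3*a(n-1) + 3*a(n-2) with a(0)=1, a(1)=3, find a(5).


Build bottom-up:
...a(3)=45, a(4)=171, a(5)=3*171+3*45=648


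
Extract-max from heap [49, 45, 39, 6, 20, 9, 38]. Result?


Max = 49
Replace root with last, heapify down
Resulting heap: [45, 38, 39, 6, 20, 9]


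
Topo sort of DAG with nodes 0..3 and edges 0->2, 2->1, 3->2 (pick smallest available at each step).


Kahn's algorithm, process smallest node first
Order: [0, 3, 2, 1]


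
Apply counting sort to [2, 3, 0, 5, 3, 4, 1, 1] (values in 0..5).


Count array: [1, 2, 1, 2, 1, 1]
Reconstruct: [0, 1, 1, 2, 3, 3, 4, 5]


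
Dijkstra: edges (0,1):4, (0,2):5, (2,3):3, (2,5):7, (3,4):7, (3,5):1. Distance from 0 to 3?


Dijkstra from 0:
Distances: {0: 0, 1: 4, 2: 5, 3: 8, 4: 15, 5: 9}
Shortest distance to 3 = 8, path = [0, 2, 3]


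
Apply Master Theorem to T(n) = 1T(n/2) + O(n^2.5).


a=1, b=2, c=2.5. log_2(1)=0 < c=2.5. Case 3: O(n^c) = O(n^2.500)
Complexity: O(n^2.500)


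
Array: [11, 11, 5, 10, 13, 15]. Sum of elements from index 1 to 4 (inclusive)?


Prefix sums: [0, 11, 22, 27, 37, 50, 65]
Sum[1..4] = prefix[5] - prefix[1] = 50 - 11 = 39


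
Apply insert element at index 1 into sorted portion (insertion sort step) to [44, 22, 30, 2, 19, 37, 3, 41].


After one pass: [22, 44, 30, 2, 19, 37, 3, 41]


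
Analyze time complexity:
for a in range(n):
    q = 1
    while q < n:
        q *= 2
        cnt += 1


Per nesting level: O(n) * O(log n) = O(n log n)
Complexity: O(n log n)


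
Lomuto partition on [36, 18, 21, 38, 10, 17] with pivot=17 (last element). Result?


Elements <= 17 go left of pivot.
Result: [10, 17, 21, 38, 36, 18], pivot at index 1


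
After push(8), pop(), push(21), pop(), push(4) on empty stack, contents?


push(8) -> [8]
pop() returns 8 -> []
push(21) -> [21]
pop() returns 21 -> []
push(4) -> [4]
Final stack (bottom to top): [4]


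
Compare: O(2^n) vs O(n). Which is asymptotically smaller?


linear grows slower than exponential
O(n) is asymptotically smaller; O(2^n) grows faster


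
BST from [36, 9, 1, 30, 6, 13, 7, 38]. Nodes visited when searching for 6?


BST root = 36
Search for 6: compare at each node
Path: [36, 9, 1, 6]


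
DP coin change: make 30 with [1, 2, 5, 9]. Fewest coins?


dp[0]=0; dp[i]=1+min(dp[i-c] for c in coins)
...dp[25]=4, dp[26]=5, dp[27]=3, dp[28]=4, dp[29]=4, dp[30]=5
Minimum coins for 30 = 5


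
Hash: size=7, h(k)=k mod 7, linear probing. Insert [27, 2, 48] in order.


Insertions: 27->slot 6; 2->slot 2; 48->slot 0
Table: [48, None, 2, None, None, None, 27]


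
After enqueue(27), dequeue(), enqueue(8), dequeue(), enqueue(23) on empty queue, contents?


enqueue(27) -> [27]
dequeue() returns 27 -> []
enqueue(8) -> [8]
dequeue() returns 8 -> []
enqueue(23) -> [23]
Final queue (front to back): [23]


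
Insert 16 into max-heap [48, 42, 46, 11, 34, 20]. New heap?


Append 16: [48, 42, 46, 11, 34, 20, 16]
Bubble up: no swaps needed
Result: [48, 42, 46, 11, 34, 20, 16]


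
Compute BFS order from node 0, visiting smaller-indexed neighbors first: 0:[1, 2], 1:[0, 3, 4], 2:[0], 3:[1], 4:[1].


BFS queue: start with [0]
Visit order: [0, 1, 2, 3, 4]


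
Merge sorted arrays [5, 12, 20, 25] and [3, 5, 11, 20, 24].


Compare heads, take smaller each step.
Merged: [3, 5, 5, 11, 12, 20, 20, 24, 25]


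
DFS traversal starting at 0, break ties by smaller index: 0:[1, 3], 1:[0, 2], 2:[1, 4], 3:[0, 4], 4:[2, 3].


DFS stack-based: start with [0]
Visit order: [0, 1, 2, 4, 3]


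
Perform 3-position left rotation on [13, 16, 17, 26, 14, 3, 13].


Left rotate by 3: [26, 14, 3, 13, 13, 16, 17]


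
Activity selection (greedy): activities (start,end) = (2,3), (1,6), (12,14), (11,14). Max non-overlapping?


Greedy: pick earliest-ending, then skip overlaps.
Selected (2 activities): [(2, 3), (12, 14)]


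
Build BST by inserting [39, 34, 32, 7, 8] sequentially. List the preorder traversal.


Root = 39; build tree by BST insertion.
Preorder traversal: [39, 34, 32, 7, 8]


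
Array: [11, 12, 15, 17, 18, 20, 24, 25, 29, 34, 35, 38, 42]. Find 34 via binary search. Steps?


Search for 34:
[0,12] mid=6 arr[6]=24
[7,12] mid=9 arr[9]=34
Total: 2 comparisons


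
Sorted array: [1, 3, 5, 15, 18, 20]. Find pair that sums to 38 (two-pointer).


Two pointers: lo=0, hi=5
Found pair: (18, 20) summing to 38


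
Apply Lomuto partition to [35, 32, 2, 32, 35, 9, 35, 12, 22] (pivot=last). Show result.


Elements <= 22 go left of pivot.
Result: [2, 9, 12, 22, 35, 32, 35, 35, 32], pivot at index 3


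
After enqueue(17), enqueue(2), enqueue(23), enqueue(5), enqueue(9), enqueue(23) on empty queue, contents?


enqueue(17) -> [17]
enqueue(2) -> [17, 2]
enqueue(23) -> [17, 2, 23]
enqueue(5) -> [17, 2, 23, 5]
enqueue(9) -> [17, 2, 23, 5, 9]
enqueue(23) -> [17, 2, 23, 5, 9, 23]
Final queue (front to back): [17, 2, 23, 5, 9, 23]


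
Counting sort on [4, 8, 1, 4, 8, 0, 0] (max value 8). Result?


Count array: [2, 1, 0, 0, 2, 0, 0, 0, 2]
Reconstruct: [0, 0, 1, 4, 4, 8, 8]


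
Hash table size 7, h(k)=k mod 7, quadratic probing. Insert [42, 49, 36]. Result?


Insertions: 42->slot 0; 49->slot 1; 36->slot 2
Table: [42, 49, 36, None, None, None, None]


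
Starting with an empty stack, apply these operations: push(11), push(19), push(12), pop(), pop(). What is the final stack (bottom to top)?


push(11) -> [11]
push(19) -> [11, 19]
push(12) -> [11, 19, 12]
pop() returns 12 -> [11, 19]
pop() returns 19 -> [11]
Final stack (bottom to top): [11]


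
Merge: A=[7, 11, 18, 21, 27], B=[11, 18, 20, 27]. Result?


Compare heads, take smaller each step.
Merged: [7, 11, 11, 18, 18, 20, 21, 27, 27]


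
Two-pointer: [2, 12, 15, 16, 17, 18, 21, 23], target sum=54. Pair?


Two pointers: lo=0, hi=7
No pair sums to 54


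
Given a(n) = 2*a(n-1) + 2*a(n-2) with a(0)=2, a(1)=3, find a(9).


Build bottom-up:
...a(7)=1464, a(8)=4000, a(9)=2*4000+2*1464=10928


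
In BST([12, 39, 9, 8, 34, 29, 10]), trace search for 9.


BST root = 12
Search for 9: compare at each node
Path: [12, 9]


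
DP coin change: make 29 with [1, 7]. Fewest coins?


dp[0]=0; dp[i]=1+min(dp[i-c] for c in coins)
...dp[24]=6, dp[25]=7, dp[26]=8, dp[27]=9, dp[28]=4, dp[29]=5
Minimum coins for 29 = 5


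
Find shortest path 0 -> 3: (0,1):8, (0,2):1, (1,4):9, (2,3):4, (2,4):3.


Dijkstra from 0:
Distances: {0: 0, 1: 8, 2: 1, 3: 5, 4: 4}
Shortest distance to 3 = 5, path = [0, 2, 3]


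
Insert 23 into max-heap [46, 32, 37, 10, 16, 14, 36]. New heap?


Append 23: [46, 32, 37, 10, 16, 14, 36, 23]
Bubble up: swap idx 7(23) with idx 3(10)
Result: [46, 32, 37, 23, 16, 14, 36, 10]


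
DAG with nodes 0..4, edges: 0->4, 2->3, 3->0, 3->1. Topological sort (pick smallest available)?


Kahn's algorithm, process smallest node first
Order: [2, 3, 0, 1, 4]


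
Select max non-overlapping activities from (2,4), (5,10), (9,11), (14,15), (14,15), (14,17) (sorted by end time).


Greedy: pick earliest-ending, then skip overlaps.
Selected (3 activities): [(2, 4), (5, 10), (14, 15)]


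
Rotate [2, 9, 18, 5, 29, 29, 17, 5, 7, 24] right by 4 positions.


Right rotate by 4: [17, 5, 7, 24, 2, 9, 18, 5, 29, 29]


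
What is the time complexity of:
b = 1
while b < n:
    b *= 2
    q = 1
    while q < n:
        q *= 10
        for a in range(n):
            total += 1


Per nesting level: O(log n) * O(log n) * O(n) = O(n (log n)^2)
Complexity: O(n (log n)^2)


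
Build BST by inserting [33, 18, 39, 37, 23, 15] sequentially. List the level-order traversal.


Root = 33; build tree by BST insertion.
Level-Order traversal: [33, 18, 39, 15, 23, 37]


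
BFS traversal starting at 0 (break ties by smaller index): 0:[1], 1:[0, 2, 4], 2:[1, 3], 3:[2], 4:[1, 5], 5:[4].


BFS queue: start with [0]
Visit order: [0, 1, 2, 4, 3, 5]


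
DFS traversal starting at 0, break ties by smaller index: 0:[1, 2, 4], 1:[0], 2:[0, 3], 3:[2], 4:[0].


DFS stack-based: start with [0]
Visit order: [0, 1, 2, 3, 4]


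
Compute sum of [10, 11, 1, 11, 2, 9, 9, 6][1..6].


Prefix sums: [0, 10, 21, 22, 33, 35, 44, 53, 59]
Sum[1..6] = prefix[7] - prefix[1] = 53 - 10 = 43


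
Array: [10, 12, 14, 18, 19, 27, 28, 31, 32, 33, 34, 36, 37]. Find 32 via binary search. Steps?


Search for 32:
[0,12] mid=6 arr[6]=28
[7,12] mid=9 arr[9]=33
[7,8] mid=7 arr[7]=31
[8,8] mid=8 arr[8]=32
Total: 4 comparisons


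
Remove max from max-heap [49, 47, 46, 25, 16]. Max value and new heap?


Max = 49
Replace root with last, heapify down
Resulting heap: [47, 25, 46, 16]


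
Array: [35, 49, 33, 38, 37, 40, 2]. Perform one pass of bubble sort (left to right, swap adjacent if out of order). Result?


After one pass: [35, 33, 38, 37, 40, 2, 49]


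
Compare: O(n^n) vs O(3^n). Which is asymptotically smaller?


exponential (base 3) grows slower than n^n
O(3^n) is asymptotically smaller; O(n^n) grows faster


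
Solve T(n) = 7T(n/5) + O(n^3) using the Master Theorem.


a=7, b=5, c=3. log_5(7)=1.209 < c=3. Case 3: O(n^c) = O(n^3)
Complexity: O(n^3)


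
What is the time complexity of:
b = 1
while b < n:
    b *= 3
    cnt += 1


Per nesting level: O(log n) = O(log n)
Complexity: O(log n)


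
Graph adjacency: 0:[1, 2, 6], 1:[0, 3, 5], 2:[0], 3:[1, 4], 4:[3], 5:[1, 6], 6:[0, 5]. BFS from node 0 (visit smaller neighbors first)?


BFS queue: start with [0]
Visit order: [0, 1, 2, 6, 3, 5, 4]


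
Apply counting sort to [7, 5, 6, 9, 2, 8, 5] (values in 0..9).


Count array: [0, 0, 1, 0, 0, 2, 1, 1, 1, 1]
Reconstruct: [2, 5, 5, 6, 7, 8, 9]


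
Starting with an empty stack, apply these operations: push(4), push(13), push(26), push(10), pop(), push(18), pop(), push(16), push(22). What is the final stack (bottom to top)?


push(4) -> [4]
push(13) -> [4, 13]
push(26) -> [4, 13, 26]
push(10) -> [4, 13, 26, 10]
pop() returns 10 -> [4, 13, 26]
push(18) -> [4, 13, 26, 18]
pop() returns 18 -> [4, 13, 26]
push(16) -> [4, 13, 26, 16]
push(22) -> [4, 13, 26, 16, 22]
Final stack (bottom to top): [4, 13, 26, 16, 22]


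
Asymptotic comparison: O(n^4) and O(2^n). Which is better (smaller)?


quartic grows slower than exponential
O(n^4) is asymptotically smaller; O(2^n) grows faster


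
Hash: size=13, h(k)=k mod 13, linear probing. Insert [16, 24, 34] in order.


Insertions: 16->slot 3; 24->slot 11; 34->slot 8
Table: [None, None, None, 16, None, None, None, None, 34, None, None, 24, None]


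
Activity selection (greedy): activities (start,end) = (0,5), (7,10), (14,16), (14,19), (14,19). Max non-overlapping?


Greedy: pick earliest-ending, then skip overlaps.
Selected (3 activities): [(0, 5), (7, 10), (14, 16)]


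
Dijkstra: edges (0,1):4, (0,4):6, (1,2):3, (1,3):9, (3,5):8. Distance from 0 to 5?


Dijkstra from 0:
Distances: {0: 0, 1: 4, 2: 7, 3: 13, 4: 6, 5: 21}
Shortest distance to 5 = 21, path = [0, 1, 3, 5]


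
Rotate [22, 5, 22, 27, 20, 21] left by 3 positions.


Left rotate by 3: [27, 20, 21, 22, 5, 22]


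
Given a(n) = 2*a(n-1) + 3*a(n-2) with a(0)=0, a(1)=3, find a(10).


Build bottom-up:
...a(8)=4920, a(9)=14763, a(10)=2*14763+3*4920=44286


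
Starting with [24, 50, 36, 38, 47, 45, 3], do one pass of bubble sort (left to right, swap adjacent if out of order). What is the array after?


After one pass: [24, 36, 38, 47, 45, 3, 50]


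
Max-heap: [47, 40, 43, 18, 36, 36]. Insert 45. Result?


Append 45: [47, 40, 43, 18, 36, 36, 45]
Bubble up: swap idx 6(45) with idx 2(43)
Result: [47, 40, 45, 18, 36, 36, 43]


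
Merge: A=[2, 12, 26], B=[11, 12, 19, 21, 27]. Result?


Compare heads, take smaller each step.
Merged: [2, 11, 12, 12, 19, 21, 26, 27]


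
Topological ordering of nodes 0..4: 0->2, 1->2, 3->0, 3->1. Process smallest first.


Kahn's algorithm, process smallest node first
Order: [3, 0, 1, 2, 4]


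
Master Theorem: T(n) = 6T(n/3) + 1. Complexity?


a=6, b=3, c=0. log_3(6)=1.631 > c=0. Case 1: O(n^log_b(a)) = O(n^1.631)
Complexity: O(n^1.631)


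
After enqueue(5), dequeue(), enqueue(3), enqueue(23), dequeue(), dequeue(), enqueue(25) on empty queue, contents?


enqueue(5) -> [5]
dequeue() returns 5 -> []
enqueue(3) -> [3]
enqueue(23) -> [3, 23]
dequeue() returns 3 -> [23]
dequeue() returns 23 -> []
enqueue(25) -> [25]
Final queue (front to back): [25]


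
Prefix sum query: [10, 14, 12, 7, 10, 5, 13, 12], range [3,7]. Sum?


Prefix sums: [0, 10, 24, 36, 43, 53, 58, 71, 83]
Sum[3..7] = prefix[8] - prefix[3] = 83 - 36 = 47


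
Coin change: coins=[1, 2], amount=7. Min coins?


dp[0]=0; dp[i]=1+min(dp[i-c] for c in coins)
...dp[2]=1, dp[3]=2, dp[4]=2, dp[5]=3, dp[6]=3, dp[7]=4
Minimum coins for 7 = 4


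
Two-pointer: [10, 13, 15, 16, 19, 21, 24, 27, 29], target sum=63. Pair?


Two pointers: lo=0, hi=8
No pair sums to 63


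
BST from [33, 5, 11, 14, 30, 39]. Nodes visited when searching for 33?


BST root = 33
Search for 33: compare at each node
Path: [33]


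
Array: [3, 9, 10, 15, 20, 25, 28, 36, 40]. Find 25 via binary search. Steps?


Search for 25:
[0,8] mid=4 arr[4]=20
[5,8] mid=6 arr[6]=28
[5,5] mid=5 arr[5]=25
Total: 3 comparisons


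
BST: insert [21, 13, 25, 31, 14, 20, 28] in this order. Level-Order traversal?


Root = 21; build tree by BST insertion.
Level-Order traversal: [21, 13, 25, 14, 31, 20, 28]


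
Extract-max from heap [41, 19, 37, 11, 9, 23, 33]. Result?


Max = 41
Replace root with last, heapify down
Resulting heap: [37, 19, 33, 11, 9, 23]


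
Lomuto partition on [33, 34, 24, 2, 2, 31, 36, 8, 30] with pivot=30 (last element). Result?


Elements <= 30 go left of pivot.
Result: [24, 2, 2, 8, 30, 31, 36, 34, 33], pivot at index 4


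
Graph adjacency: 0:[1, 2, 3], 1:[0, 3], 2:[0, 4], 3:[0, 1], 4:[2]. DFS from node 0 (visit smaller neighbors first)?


DFS stack-based: start with [0]
Visit order: [0, 1, 3, 2, 4]


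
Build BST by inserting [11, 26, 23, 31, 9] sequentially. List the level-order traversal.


Root = 11; build tree by BST insertion.
Level-Order traversal: [11, 9, 26, 23, 31]


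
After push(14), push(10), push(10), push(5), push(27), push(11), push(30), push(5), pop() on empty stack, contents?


push(14) -> [14]
push(10) -> [14, 10]
push(10) -> [14, 10, 10]
push(5) -> [14, 10, 10, 5]
push(27) -> [14, 10, 10, 5, 27]
push(11) -> [14, 10, 10, 5, 27, 11]
push(30) -> [14, 10, 10, 5, 27, 11, 30]
push(5) -> [14, 10, 10, 5, 27, 11, 30, 5]
pop() returns 5 -> [14, 10, 10, 5, 27, 11, 30]
Final stack (bottom to top): [14, 10, 10, 5, 27, 11, 30]


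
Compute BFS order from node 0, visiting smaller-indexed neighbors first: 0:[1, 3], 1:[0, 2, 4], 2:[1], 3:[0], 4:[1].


BFS queue: start with [0]
Visit order: [0, 1, 3, 2, 4]


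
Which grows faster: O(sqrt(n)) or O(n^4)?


sublinear grows slower than quartic
O(sqrt(n)) is asymptotically smaller; O(n^4) grows faster


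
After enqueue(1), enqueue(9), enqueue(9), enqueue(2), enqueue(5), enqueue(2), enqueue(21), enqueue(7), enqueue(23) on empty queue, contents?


enqueue(1) -> [1]
enqueue(9) -> [1, 9]
enqueue(9) -> [1, 9, 9]
enqueue(2) -> [1, 9, 9, 2]
enqueue(5) -> [1, 9, 9, 2, 5]
enqueue(2) -> [1, 9, 9, 2, 5, 2]
enqueue(21) -> [1, 9, 9, 2, 5, 2, 21]
enqueue(7) -> [1, 9, 9, 2, 5, 2, 21, 7]
enqueue(23) -> [1, 9, 9, 2, 5, 2, 21, 7, 23]
Final queue (front to back): [1, 9, 9, 2, 5, 2, 21, 7, 23]


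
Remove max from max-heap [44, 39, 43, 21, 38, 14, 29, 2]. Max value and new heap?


Max = 44
Replace root with last, heapify down
Resulting heap: [43, 39, 29, 21, 38, 14, 2]


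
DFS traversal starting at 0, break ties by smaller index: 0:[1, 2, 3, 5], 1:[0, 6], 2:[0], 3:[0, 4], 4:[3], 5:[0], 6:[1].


DFS stack-based: start with [0]
Visit order: [0, 1, 6, 2, 3, 4, 5]


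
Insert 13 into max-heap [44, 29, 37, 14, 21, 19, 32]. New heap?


Append 13: [44, 29, 37, 14, 21, 19, 32, 13]
Bubble up: no swaps needed
Result: [44, 29, 37, 14, 21, 19, 32, 13]


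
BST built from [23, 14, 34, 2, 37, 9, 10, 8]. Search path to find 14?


BST root = 23
Search for 14: compare at each node
Path: [23, 14]


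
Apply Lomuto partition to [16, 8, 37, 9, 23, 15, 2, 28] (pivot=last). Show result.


Elements <= 28 go left of pivot.
Result: [16, 8, 9, 23, 15, 2, 28, 37], pivot at index 6


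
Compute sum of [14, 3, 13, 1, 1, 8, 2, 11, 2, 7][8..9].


Prefix sums: [0, 14, 17, 30, 31, 32, 40, 42, 53, 55, 62]
Sum[8..9] = prefix[10] - prefix[8] = 62 - 53 = 9


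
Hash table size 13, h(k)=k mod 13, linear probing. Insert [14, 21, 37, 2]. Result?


Insertions: 14->slot 1; 21->slot 8; 37->slot 11; 2->slot 2
Table: [None, 14, 2, None, None, None, None, None, 21, None, None, 37, None]
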